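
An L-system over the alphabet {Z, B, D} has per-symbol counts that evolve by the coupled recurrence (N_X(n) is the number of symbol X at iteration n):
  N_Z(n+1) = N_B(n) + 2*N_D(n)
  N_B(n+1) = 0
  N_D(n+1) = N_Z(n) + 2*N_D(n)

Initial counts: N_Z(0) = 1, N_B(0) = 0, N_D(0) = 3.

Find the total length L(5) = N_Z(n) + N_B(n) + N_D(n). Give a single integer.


Answer: 700

Derivation:
Step 0: N_Z=1, N_B=0, N_D=3, L=4
Step 1: N_Z=6, N_B=0, N_D=7, L=13
Step 2: N_Z=14, N_B=0, N_D=20, L=34
Step 3: N_Z=40, N_B=0, N_D=54, L=94
Step 4: N_Z=108, N_B=0, N_D=148, L=256
Step 5: N_Z=296, N_B=0, N_D=404, L=700


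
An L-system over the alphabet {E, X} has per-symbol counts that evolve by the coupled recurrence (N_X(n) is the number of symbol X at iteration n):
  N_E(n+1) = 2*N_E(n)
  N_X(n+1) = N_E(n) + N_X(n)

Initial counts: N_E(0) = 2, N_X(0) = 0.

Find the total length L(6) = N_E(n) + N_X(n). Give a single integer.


Step 0: N_E=2, N_X=0, L=2
Step 1: N_E=4, N_X=2, L=6
Step 2: N_E=8, N_X=6, L=14
Step 3: N_E=16, N_X=14, L=30
Step 4: N_E=32, N_X=30, L=62
Step 5: N_E=64, N_X=62, L=126
Step 6: N_E=128, N_X=126, L=254

Answer: 254


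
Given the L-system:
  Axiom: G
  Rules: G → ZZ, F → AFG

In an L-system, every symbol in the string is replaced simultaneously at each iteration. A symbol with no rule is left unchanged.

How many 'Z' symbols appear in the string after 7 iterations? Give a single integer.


Step 0: G  (0 'Z')
Step 1: ZZ  (2 'Z')
Step 2: ZZ  (2 'Z')
Step 3: ZZ  (2 'Z')
Step 4: ZZ  (2 'Z')
Step 5: ZZ  (2 'Z')
Step 6: ZZ  (2 'Z')
Step 7: ZZ  (2 'Z')

Answer: 2


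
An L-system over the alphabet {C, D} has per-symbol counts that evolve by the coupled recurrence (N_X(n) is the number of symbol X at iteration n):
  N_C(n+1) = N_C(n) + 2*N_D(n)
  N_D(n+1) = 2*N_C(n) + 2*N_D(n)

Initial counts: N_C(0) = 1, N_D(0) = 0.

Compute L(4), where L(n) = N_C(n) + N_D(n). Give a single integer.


Step 0: N_C=1, N_D=0, L=1
Step 1: N_C=1, N_D=2, L=3
Step 2: N_C=5, N_D=6, L=11
Step 3: N_C=17, N_D=22, L=39
Step 4: N_C=61, N_D=78, L=139

Answer: 139


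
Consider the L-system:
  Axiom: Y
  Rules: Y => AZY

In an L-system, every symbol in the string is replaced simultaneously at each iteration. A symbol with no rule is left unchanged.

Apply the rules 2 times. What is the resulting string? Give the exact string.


Answer: AZAZY

Derivation:
Step 0: Y
Step 1: AZY
Step 2: AZAZY


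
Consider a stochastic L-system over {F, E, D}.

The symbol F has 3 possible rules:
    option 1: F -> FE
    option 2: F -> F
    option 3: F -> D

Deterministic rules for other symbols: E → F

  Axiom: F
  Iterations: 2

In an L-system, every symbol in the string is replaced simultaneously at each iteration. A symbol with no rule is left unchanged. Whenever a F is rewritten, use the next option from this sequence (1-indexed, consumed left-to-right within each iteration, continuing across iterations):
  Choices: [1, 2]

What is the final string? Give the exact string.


Answer: FF

Derivation:
Step 0: F
Step 1: FE  (used choices [1])
Step 2: FF  (used choices [2])


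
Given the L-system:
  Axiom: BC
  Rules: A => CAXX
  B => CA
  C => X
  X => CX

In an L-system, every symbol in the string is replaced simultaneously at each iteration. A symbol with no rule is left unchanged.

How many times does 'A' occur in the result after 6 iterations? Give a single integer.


Answer: 1

Derivation:
Step 0: BC  (0 'A')
Step 1: CAX  (1 'A')
Step 2: XCAXXCX  (1 'A')
Step 3: CXXCAXXCXCXXCX  (1 'A')
Step 4: XCXCXXCAXXCXCXXCXXCXCXXCX  (1 'A')
Step 5: CXXCXXCXCXXCAXXCXCXXCXXCXCXXCXCXXCXXCXCXXCX  (1 'A')
Step 6: XCXCXXCXCXXCXXCXCXXCAXXCXCXXCXXCXCXXCXCXXCXXCXCXXCXXCXCXXCXCXXCXXCXCXXCX  (1 'A')


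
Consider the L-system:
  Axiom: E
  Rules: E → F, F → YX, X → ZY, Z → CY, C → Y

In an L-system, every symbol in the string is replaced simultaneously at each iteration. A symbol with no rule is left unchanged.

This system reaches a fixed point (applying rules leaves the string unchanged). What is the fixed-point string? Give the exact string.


Step 0: E
Step 1: F
Step 2: YX
Step 3: YZY
Step 4: YCYY
Step 5: YYYY
Step 6: YYYY  (unchanged — fixed point at step 5)

Answer: YYYY


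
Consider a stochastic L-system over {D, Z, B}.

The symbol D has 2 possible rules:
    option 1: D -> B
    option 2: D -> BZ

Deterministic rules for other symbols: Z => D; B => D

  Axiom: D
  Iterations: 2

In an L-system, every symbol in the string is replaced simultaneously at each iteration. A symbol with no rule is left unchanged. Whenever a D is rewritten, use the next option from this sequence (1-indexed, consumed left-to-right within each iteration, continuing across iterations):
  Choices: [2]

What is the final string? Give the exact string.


Answer: DD

Derivation:
Step 0: D
Step 1: BZ  (used choices [2])
Step 2: DD  (used choices [])


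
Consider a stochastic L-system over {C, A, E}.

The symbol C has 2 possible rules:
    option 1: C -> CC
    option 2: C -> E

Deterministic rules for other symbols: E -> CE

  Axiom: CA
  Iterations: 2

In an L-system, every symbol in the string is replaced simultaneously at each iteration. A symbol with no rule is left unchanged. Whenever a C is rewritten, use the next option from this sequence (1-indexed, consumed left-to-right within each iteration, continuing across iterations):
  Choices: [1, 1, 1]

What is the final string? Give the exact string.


Step 0: CA
Step 1: CCA  (used choices [1])
Step 2: CCCCA  (used choices [1, 1])

Answer: CCCCA


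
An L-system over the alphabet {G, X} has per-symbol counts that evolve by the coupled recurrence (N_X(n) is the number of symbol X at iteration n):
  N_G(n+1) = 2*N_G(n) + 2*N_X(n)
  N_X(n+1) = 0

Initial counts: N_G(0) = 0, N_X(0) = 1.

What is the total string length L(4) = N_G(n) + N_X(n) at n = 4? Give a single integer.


Step 0: N_G=0, N_X=1, L=1
Step 1: N_G=2, N_X=0, L=2
Step 2: N_G=4, N_X=0, L=4
Step 3: N_G=8, N_X=0, L=8
Step 4: N_G=16, N_X=0, L=16

Answer: 16


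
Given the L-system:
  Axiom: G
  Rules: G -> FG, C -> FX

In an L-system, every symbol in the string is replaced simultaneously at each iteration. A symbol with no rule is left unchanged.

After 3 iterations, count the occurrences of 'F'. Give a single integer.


Answer: 3

Derivation:
Step 0: G  (0 'F')
Step 1: FG  (1 'F')
Step 2: FFG  (2 'F')
Step 3: FFFG  (3 'F')


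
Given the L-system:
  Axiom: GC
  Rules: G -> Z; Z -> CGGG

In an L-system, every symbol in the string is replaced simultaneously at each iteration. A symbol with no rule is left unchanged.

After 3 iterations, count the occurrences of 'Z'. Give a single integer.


Answer: 3

Derivation:
Step 0: GC  (0 'Z')
Step 1: ZC  (1 'Z')
Step 2: CGGGC  (0 'Z')
Step 3: CZZZC  (3 'Z')


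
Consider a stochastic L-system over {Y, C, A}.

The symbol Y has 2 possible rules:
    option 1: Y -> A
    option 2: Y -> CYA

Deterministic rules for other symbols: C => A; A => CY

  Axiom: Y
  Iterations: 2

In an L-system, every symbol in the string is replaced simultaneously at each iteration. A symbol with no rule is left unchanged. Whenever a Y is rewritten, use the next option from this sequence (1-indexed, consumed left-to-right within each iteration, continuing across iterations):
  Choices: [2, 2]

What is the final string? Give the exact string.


Answer: ACYACY

Derivation:
Step 0: Y
Step 1: CYA  (used choices [2])
Step 2: ACYACY  (used choices [2])


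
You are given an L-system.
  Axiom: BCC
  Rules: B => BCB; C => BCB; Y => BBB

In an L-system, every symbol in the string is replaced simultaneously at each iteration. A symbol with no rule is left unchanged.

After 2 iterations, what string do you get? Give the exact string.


Step 0: BCC
Step 1: BCBBCBBCB
Step 2: BCBBCBBCBBCBBCBBCBBCBBCBBCB

Answer: BCBBCBBCBBCBBCBBCBBCBBCBBCB


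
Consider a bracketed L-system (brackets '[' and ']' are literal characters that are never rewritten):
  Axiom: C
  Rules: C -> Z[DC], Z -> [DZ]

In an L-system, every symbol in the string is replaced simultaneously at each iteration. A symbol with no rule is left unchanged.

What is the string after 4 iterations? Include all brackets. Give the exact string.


Answer: [D[D[DZ]]][D[D[DZ]][D[DZ][DZ[DC]]]]

Derivation:
Step 0: C
Step 1: Z[DC]
Step 2: [DZ][DZ[DC]]
Step 3: [D[DZ]][D[DZ][DZ[DC]]]
Step 4: [D[D[DZ]]][D[D[DZ]][D[DZ][DZ[DC]]]]


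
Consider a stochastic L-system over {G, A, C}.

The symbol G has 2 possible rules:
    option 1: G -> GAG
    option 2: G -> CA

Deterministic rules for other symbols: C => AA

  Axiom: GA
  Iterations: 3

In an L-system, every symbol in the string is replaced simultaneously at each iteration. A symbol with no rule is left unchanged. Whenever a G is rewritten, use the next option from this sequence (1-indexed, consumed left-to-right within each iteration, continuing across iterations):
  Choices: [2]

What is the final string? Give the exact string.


Step 0: GA
Step 1: CAA  (used choices [2])
Step 2: AAAA  (used choices [])
Step 3: AAAA  (used choices [])

Answer: AAAA


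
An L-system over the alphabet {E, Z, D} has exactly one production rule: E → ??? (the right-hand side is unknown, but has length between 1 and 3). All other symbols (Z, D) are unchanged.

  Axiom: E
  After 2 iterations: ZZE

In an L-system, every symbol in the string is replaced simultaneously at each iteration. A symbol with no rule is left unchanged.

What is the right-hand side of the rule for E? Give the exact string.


Trying E → ZE:
  Step 0: E
  Step 1: ZE
  Step 2: ZZE
Matches the given result.

Answer: ZE


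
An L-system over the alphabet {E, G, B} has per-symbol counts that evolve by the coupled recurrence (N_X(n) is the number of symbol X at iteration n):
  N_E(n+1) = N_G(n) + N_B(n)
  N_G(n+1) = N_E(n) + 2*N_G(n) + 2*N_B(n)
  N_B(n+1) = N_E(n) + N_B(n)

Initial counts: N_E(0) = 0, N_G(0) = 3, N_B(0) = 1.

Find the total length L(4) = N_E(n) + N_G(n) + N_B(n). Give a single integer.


Answer: 299

Derivation:
Step 0: N_E=0, N_G=3, N_B=1, L=4
Step 1: N_E=4, N_G=8, N_B=1, L=13
Step 2: N_E=9, N_G=22, N_B=5, L=36
Step 3: N_E=27, N_G=63, N_B=14, L=104
Step 4: N_E=77, N_G=181, N_B=41, L=299


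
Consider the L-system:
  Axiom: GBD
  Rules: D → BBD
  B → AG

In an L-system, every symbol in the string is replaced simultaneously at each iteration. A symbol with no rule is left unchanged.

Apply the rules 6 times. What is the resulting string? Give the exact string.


Step 0: GBD
Step 1: GAGBBD
Step 2: GAGAGAGBBD
Step 3: GAGAGAGAGAGBBD
Step 4: GAGAGAGAGAGAGAGBBD
Step 5: GAGAGAGAGAGAGAGAGAGBBD
Step 6: GAGAGAGAGAGAGAGAGAGAGAGBBD

Answer: GAGAGAGAGAGAGAGAGAGAGAGBBD


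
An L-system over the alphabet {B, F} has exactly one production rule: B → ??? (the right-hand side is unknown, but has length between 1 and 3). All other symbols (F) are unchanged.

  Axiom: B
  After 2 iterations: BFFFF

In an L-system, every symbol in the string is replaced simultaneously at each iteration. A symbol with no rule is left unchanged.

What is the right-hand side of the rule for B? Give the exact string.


Trying B → BFF:
  Step 0: B
  Step 1: BFF
  Step 2: BFFFF
Matches the given result.

Answer: BFF


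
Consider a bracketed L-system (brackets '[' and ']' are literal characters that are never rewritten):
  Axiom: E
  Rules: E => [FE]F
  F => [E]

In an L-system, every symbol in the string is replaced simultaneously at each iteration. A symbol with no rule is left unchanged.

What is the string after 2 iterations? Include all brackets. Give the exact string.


Answer: [[E][FE]F][E]

Derivation:
Step 0: E
Step 1: [FE]F
Step 2: [[E][FE]F][E]


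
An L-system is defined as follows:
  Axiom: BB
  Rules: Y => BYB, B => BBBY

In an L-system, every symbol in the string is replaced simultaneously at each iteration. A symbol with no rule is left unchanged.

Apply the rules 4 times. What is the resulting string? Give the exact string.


Answer: BBBYBBBYBBBYBYBBBBYBBBYBBBYBYBBBBYBBBYBBBYBYBBBBYBYBBBBYBBBYBBBYBBBYBYBBBBYBBBYBBBYBYBBBBYBBBYBBBYBYBBBBYBYBBBBYBBBYBBBYBBBYBYBBBBYBBBYBBBYBYBBBBYBBBYBBBYBYBBBBYBYBBBBYBBBYBBBYBBBYBYBBBBYBYBBBBYBBBYBBBYBBBYBYBBBBYBBBYBBBYBYBBBBYBBBYBBBYBYBBBBYBBBYBBBYBYBBBBYBYBBBBYBBBYBBBYBBBYBYBBBBYBBBYBBBYBYBBBBYBBBYBBBYBYBBBBYBYBBBBYBBBYBBBYBBBYBYBBBBYBBBYBBBYBYBBBBYBBBYBBBYBYBBBBYBYBBBBYBBBYBBBYBBBYBYBBBBYBYBBBBYBBBYBBBYBBBYBYB

Derivation:
Step 0: BB
Step 1: BBBYBBBY
Step 2: BBBYBBBYBBBYBYBBBBYBBBYBBBYBYB
Step 3: BBBYBBBYBBBYBYBBBBYBBBYBBBYBYBBBBYBBBYBBBYBYBBBBYBYBBBBYBBBYBBBYBBBYBYBBBBYBBBYBBBYBYBBBBYBBBYBBBYBYBBBBYBYBBBBY
Step 4: BBBYBBBYBBBYBYBBBBYBBBYBBBYBYBBBBYBBBYBBBYBYBBBBYBYBBBBYBBBYBBBYBBBYBYBBBBYBBBYBBBYBYBBBBYBBBYBBBYBYBBBBYBYBBBBYBBBYBBBYBBBYBYBBBBYBBBYBBBYBYBBBBYBBBYBBBYBYBBBBYBYBBBBYBBBYBBBYBBBYBYBBBBYBYBBBBYBBBYBBBYBBBYBYBBBBYBBBYBBBYBYBBBBYBBBYBBBYBYBBBBYBBBYBBBYBYBBBBYBYBBBBYBBBYBBBYBBBYBYBBBBYBBBYBBBYBYBBBBYBBBYBBBYBYBBBBYBYBBBBYBBBYBBBYBBBYBYBBBBYBBBYBBBYBYBBBBYBBBYBBBYBYBBBBYBYBBBBYBBBYBBBYBBBYBYBBBBYBYBBBBYBBBYBBBYBBBYBYB


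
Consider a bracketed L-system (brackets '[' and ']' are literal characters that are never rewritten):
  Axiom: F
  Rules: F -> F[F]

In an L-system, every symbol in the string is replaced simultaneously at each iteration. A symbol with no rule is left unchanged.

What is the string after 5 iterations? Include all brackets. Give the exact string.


Answer: F[F][F[F]][F[F][F[F]]][F[F][F[F]][F[F][F[F]]]][F[F][F[F]][F[F][F[F]]][F[F][F[F]][F[F][F[F]]]]]

Derivation:
Step 0: F
Step 1: F[F]
Step 2: F[F][F[F]]
Step 3: F[F][F[F]][F[F][F[F]]]
Step 4: F[F][F[F]][F[F][F[F]]][F[F][F[F]][F[F][F[F]]]]
Step 5: F[F][F[F]][F[F][F[F]]][F[F][F[F]][F[F][F[F]]]][F[F][F[F]][F[F][F[F]]][F[F][F[F]][F[F][F[F]]]]]


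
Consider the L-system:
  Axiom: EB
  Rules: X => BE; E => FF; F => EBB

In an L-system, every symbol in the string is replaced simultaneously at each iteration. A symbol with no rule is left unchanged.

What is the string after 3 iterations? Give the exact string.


Answer: FFBBFFBBB

Derivation:
Step 0: EB
Step 1: FFB
Step 2: EBBEBBB
Step 3: FFBBFFBBB


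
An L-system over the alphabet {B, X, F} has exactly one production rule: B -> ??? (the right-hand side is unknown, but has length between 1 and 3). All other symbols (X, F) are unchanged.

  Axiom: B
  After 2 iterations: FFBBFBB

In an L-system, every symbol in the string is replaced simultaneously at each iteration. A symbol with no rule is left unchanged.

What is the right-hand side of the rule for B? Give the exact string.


Trying B -> FBB:
  Step 0: B
  Step 1: FBB
  Step 2: FFBBFBB
Matches the given result.

Answer: FBB


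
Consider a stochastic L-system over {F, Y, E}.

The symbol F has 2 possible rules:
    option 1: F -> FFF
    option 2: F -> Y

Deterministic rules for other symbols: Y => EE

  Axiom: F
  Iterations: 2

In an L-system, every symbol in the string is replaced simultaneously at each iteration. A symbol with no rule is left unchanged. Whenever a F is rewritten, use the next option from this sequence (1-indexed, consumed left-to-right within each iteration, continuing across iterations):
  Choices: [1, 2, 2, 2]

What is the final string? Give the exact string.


Answer: YYY

Derivation:
Step 0: F
Step 1: FFF  (used choices [1])
Step 2: YYY  (used choices [2, 2, 2])


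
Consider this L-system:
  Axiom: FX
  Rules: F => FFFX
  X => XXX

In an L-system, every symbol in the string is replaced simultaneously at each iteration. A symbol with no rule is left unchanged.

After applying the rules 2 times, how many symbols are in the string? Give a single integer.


Answer: 24

Derivation:
Step 0: length = 2
Step 1: length = 7
Step 2: length = 24


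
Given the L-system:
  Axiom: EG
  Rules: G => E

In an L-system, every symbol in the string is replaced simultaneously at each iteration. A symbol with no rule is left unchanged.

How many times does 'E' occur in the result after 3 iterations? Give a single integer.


Answer: 2

Derivation:
Step 0: EG  (1 'E')
Step 1: EE  (2 'E')
Step 2: EE  (2 'E')
Step 3: EE  (2 'E')


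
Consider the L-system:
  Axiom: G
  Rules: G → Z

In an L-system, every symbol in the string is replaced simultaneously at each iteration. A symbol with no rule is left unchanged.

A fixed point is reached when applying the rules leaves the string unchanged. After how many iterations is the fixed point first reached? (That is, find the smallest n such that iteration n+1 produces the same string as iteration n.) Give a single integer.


Step 0: G
Step 1: Z
Step 2: Z  (unchanged — fixed point at step 1)

Answer: 1


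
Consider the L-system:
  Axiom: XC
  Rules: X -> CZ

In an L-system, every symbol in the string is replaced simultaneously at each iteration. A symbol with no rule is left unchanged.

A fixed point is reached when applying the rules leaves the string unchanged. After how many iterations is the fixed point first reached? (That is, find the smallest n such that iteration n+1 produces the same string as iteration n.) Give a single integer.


Step 0: XC
Step 1: CZC
Step 2: CZC  (unchanged — fixed point at step 1)

Answer: 1


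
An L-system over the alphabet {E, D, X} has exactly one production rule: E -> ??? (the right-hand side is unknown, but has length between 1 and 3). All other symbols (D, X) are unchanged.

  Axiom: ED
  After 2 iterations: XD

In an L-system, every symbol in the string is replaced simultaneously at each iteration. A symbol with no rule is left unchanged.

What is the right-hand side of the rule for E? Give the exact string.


Answer: X

Derivation:
Trying E -> X:
  Step 0: ED
  Step 1: XD
  Step 2: XD
Matches the given result.


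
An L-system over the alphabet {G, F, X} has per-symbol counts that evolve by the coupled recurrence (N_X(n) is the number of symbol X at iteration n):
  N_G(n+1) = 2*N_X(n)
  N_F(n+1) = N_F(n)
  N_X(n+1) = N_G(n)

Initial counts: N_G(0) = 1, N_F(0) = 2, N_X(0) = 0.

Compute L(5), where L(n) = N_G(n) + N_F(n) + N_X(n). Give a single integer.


Answer: 6

Derivation:
Step 0: N_G=1, N_F=2, N_X=0, L=3
Step 1: N_G=0, N_F=2, N_X=1, L=3
Step 2: N_G=2, N_F=2, N_X=0, L=4
Step 3: N_G=0, N_F=2, N_X=2, L=4
Step 4: N_G=4, N_F=2, N_X=0, L=6
Step 5: N_G=0, N_F=2, N_X=4, L=6


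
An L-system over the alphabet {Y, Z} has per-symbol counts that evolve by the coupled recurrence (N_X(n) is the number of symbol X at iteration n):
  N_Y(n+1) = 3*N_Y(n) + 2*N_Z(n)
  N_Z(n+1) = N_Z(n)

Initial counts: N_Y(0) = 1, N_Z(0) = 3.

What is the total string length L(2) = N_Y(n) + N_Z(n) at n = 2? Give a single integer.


Step 0: N_Y=1, N_Z=3, L=4
Step 1: N_Y=9, N_Z=3, L=12
Step 2: N_Y=33, N_Z=3, L=36

Answer: 36


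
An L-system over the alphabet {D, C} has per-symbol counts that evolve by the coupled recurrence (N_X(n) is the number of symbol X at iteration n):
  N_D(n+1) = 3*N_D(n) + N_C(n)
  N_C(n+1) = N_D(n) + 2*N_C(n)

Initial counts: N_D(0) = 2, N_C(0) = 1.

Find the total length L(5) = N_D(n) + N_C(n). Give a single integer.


Step 0: N_D=2, N_C=1, L=3
Step 1: N_D=7, N_C=4, L=11
Step 2: N_D=25, N_C=15, L=40
Step 3: N_D=90, N_C=55, L=145
Step 4: N_D=325, N_C=200, L=525
Step 5: N_D=1175, N_C=725, L=1900

Answer: 1900


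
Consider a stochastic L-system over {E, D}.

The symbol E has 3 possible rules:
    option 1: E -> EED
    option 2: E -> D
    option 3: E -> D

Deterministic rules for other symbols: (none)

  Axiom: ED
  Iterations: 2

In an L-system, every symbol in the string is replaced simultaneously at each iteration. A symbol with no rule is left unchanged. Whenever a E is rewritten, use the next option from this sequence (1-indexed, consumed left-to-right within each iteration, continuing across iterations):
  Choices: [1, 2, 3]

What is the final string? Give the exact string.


Answer: DDDD

Derivation:
Step 0: ED
Step 1: EEDD  (used choices [1])
Step 2: DDDD  (used choices [2, 3])


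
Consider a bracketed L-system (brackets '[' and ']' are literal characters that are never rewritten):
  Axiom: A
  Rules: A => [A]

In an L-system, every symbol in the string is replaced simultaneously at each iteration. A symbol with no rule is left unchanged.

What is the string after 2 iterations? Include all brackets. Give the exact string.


Answer: [[A]]

Derivation:
Step 0: A
Step 1: [A]
Step 2: [[A]]


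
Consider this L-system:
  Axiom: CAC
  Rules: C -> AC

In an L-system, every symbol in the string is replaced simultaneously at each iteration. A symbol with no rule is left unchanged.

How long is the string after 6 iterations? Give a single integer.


Step 0: length = 3
Step 1: length = 5
Step 2: length = 7
Step 3: length = 9
Step 4: length = 11
Step 5: length = 13
Step 6: length = 15

Answer: 15


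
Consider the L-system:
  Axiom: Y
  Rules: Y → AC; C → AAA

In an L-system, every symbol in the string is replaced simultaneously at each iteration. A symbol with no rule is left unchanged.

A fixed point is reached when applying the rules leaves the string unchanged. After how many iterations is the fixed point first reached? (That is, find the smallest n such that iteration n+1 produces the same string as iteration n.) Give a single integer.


Answer: 2

Derivation:
Step 0: Y
Step 1: AC
Step 2: AAAA
Step 3: AAAA  (unchanged — fixed point at step 2)


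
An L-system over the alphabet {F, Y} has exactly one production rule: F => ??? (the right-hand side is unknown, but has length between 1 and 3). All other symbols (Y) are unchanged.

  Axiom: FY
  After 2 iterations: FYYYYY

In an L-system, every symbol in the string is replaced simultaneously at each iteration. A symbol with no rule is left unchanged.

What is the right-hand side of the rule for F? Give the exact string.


Trying F => FYY:
  Step 0: FY
  Step 1: FYYY
  Step 2: FYYYYY
Matches the given result.

Answer: FYY


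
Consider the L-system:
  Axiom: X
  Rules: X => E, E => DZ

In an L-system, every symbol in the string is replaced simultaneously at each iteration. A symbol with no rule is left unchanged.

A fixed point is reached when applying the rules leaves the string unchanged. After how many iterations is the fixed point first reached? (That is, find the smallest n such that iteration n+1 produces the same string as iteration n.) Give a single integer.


Step 0: X
Step 1: E
Step 2: DZ
Step 3: DZ  (unchanged — fixed point at step 2)

Answer: 2


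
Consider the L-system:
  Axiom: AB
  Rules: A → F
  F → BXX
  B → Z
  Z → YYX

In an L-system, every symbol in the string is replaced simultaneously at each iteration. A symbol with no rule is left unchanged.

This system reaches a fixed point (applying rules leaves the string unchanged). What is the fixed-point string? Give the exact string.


Step 0: AB
Step 1: FZ
Step 2: BXXYYX
Step 3: ZXXYYX
Step 4: YYXXXYYX
Step 5: YYXXXYYX  (unchanged — fixed point at step 4)

Answer: YYXXXYYX


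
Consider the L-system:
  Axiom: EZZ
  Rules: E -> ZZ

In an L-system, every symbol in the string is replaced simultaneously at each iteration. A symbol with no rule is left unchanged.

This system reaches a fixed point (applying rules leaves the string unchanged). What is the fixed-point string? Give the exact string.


Step 0: EZZ
Step 1: ZZZZ
Step 2: ZZZZ  (unchanged — fixed point at step 1)

Answer: ZZZZ


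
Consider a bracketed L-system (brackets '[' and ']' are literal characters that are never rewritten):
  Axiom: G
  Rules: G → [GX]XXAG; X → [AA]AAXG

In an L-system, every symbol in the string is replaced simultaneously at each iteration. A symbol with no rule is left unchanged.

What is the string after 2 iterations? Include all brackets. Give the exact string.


Step 0: G
Step 1: [GX]XXAG
Step 2: [[GX]XXAG[AA]AAXG][AA]AAXG[AA]AAXGA[GX]XXAG

Answer: [[GX]XXAG[AA]AAXG][AA]AAXG[AA]AAXGA[GX]XXAG


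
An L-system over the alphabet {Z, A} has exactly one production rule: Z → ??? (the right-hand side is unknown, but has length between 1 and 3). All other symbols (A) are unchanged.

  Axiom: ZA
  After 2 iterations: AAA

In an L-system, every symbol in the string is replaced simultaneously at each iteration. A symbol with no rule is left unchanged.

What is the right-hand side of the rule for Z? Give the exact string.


Trying Z → AA:
  Step 0: ZA
  Step 1: AAA
  Step 2: AAA
Matches the given result.

Answer: AA


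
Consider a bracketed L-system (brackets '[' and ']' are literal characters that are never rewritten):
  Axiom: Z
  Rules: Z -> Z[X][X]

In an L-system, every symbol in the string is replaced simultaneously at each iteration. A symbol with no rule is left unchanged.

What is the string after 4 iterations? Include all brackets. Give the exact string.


Answer: Z[X][X][X][X][X][X][X][X]

Derivation:
Step 0: Z
Step 1: Z[X][X]
Step 2: Z[X][X][X][X]
Step 3: Z[X][X][X][X][X][X]
Step 4: Z[X][X][X][X][X][X][X][X]


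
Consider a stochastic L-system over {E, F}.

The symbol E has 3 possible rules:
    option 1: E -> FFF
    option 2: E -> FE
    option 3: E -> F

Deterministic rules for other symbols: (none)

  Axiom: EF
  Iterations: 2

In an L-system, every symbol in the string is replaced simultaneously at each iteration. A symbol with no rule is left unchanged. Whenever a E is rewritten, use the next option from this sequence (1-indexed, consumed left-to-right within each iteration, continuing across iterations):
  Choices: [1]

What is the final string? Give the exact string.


Answer: FFFF

Derivation:
Step 0: EF
Step 1: FFFF  (used choices [1])
Step 2: FFFF  (used choices [])


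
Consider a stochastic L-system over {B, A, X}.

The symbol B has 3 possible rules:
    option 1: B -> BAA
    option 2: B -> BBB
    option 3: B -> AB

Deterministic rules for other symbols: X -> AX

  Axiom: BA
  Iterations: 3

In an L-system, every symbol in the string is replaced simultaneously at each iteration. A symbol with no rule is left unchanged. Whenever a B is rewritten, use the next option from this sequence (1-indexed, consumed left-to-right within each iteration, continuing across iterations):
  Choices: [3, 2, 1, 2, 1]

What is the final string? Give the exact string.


Step 0: BA
Step 1: ABA  (used choices [3])
Step 2: ABBBA  (used choices [2])
Step 3: ABAABBBBAAA  (used choices [1, 2, 1])

Answer: ABAABBBBAAA


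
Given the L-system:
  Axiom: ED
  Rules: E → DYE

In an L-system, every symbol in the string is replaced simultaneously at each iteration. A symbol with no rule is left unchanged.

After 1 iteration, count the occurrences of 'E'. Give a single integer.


Answer: 1

Derivation:
Step 0: ED  (1 'E')
Step 1: DYED  (1 'E')


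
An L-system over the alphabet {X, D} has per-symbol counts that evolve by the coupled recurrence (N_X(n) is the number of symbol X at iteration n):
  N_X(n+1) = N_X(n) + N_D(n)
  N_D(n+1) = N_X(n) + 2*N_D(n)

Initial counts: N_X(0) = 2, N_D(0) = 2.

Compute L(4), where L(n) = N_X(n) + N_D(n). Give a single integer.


Answer: 178

Derivation:
Step 0: N_X=2, N_D=2, L=4
Step 1: N_X=4, N_D=6, L=10
Step 2: N_X=10, N_D=16, L=26
Step 3: N_X=26, N_D=42, L=68
Step 4: N_X=68, N_D=110, L=178


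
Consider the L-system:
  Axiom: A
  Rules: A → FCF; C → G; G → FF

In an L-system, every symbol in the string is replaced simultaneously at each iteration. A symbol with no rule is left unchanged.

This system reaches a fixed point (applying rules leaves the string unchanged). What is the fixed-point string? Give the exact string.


Step 0: A
Step 1: FCF
Step 2: FGF
Step 3: FFFF
Step 4: FFFF  (unchanged — fixed point at step 3)

Answer: FFFF


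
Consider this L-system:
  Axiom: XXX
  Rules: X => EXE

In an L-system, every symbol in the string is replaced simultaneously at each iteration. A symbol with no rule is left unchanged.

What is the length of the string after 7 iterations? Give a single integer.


Answer: 45

Derivation:
Step 0: length = 3
Step 1: length = 9
Step 2: length = 15
Step 3: length = 21
Step 4: length = 27
Step 5: length = 33
Step 6: length = 39
Step 7: length = 45


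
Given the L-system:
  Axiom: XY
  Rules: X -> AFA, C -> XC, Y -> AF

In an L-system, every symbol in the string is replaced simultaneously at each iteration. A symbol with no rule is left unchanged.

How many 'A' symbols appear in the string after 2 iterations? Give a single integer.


Step 0: XY  (0 'A')
Step 1: AFAAF  (3 'A')
Step 2: AFAAF  (3 'A')

Answer: 3


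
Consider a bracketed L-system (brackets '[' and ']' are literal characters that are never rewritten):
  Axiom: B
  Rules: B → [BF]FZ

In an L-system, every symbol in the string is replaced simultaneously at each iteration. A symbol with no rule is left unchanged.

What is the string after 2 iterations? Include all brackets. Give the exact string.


Step 0: B
Step 1: [BF]FZ
Step 2: [[BF]FZF]FZ

Answer: [[BF]FZF]FZ


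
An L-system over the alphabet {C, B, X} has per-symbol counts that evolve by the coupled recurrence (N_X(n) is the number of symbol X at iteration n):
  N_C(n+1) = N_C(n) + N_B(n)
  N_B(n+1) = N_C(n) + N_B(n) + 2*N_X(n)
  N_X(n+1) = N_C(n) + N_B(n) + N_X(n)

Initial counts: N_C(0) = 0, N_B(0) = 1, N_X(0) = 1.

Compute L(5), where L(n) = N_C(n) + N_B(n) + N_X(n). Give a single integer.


Answer: 486

Derivation:
Step 0: N_C=0, N_B=1, N_X=1, L=2
Step 1: N_C=1, N_B=3, N_X=2, L=6
Step 2: N_C=4, N_B=8, N_X=6, L=18
Step 3: N_C=12, N_B=24, N_X=18, L=54
Step 4: N_C=36, N_B=72, N_X=54, L=162
Step 5: N_C=108, N_B=216, N_X=162, L=486


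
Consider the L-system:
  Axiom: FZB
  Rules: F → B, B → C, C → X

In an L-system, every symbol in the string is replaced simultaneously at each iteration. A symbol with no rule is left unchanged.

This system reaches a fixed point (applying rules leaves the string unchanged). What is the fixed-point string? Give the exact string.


Step 0: FZB
Step 1: BZC
Step 2: CZX
Step 3: XZX
Step 4: XZX  (unchanged — fixed point at step 3)

Answer: XZX


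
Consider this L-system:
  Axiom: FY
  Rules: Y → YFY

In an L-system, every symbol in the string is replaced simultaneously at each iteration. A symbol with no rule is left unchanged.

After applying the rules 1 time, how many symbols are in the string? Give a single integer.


Step 0: length = 2
Step 1: length = 4

Answer: 4


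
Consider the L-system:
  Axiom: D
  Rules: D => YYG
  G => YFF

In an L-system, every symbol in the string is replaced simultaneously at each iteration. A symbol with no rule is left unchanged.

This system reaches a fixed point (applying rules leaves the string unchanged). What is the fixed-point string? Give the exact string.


Step 0: D
Step 1: YYG
Step 2: YYYFF
Step 3: YYYFF  (unchanged — fixed point at step 2)

Answer: YYYFF


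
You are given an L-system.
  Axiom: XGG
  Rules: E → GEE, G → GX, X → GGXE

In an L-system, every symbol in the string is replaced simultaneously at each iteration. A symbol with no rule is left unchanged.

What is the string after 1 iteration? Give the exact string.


Answer: GGXEGXGX

Derivation:
Step 0: XGG
Step 1: GGXEGXGX


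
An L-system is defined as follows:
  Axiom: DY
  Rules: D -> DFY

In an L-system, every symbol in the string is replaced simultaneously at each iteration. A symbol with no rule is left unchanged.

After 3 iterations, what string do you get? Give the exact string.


Answer: DFYFYFYY

Derivation:
Step 0: DY
Step 1: DFYY
Step 2: DFYFYY
Step 3: DFYFYFYY


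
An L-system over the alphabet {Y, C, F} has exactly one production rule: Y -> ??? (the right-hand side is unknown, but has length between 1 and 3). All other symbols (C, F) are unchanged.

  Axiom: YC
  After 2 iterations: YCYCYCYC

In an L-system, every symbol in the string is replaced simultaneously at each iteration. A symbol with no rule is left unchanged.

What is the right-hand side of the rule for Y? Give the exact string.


Trying Y -> YCY:
  Step 0: YC
  Step 1: YCYC
  Step 2: YCYCYCYC
Matches the given result.

Answer: YCY


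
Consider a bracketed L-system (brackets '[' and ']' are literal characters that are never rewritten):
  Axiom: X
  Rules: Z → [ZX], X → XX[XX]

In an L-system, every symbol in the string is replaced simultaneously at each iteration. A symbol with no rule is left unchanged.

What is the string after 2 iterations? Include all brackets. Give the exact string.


Answer: XX[XX]XX[XX][XX[XX]XX[XX]]

Derivation:
Step 0: X
Step 1: XX[XX]
Step 2: XX[XX]XX[XX][XX[XX]XX[XX]]


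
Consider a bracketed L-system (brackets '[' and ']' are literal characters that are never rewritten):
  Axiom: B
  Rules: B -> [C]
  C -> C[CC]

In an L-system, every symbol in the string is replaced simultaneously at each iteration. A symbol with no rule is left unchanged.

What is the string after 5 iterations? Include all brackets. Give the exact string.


Answer: [C[CC][C[CC]C[CC]][C[CC][C[CC]C[CC]]C[CC][C[CC]C[CC]]][C[CC][C[CC]C[CC]][C[CC][C[CC]C[CC]]C[CC][C[CC]C[CC]]]C[CC][C[CC]C[CC]][C[CC][C[CC]C[CC]]C[CC][C[CC]C[CC]]]]]

Derivation:
Step 0: B
Step 1: [C]
Step 2: [C[CC]]
Step 3: [C[CC][C[CC]C[CC]]]
Step 4: [C[CC][C[CC]C[CC]][C[CC][C[CC]C[CC]]C[CC][C[CC]C[CC]]]]
Step 5: [C[CC][C[CC]C[CC]][C[CC][C[CC]C[CC]]C[CC][C[CC]C[CC]]][C[CC][C[CC]C[CC]][C[CC][C[CC]C[CC]]C[CC][C[CC]C[CC]]]C[CC][C[CC]C[CC]][C[CC][C[CC]C[CC]]C[CC][C[CC]C[CC]]]]]


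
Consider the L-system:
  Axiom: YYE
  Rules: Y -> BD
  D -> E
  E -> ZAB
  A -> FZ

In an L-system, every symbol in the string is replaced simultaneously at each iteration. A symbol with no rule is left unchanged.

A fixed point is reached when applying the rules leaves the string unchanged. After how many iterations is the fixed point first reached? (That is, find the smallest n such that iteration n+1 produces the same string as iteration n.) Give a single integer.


Answer: 4

Derivation:
Step 0: YYE
Step 1: BDBDZAB
Step 2: BEBEZFZB
Step 3: BZABBZABZFZB
Step 4: BZFZBBZFZBZFZB
Step 5: BZFZBBZFZBZFZB  (unchanged — fixed point at step 4)


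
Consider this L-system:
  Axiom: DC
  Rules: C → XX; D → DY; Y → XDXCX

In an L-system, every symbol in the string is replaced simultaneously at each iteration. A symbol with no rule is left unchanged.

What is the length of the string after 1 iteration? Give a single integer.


Answer: 4

Derivation:
Step 0: length = 2
Step 1: length = 4


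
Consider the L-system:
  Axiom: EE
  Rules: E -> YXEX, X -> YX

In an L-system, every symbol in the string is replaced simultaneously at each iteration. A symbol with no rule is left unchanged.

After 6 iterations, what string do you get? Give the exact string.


Answer: YYYYYYXYYYYYXYYYYXYYYXYYXYXEXYXYYXYYYXYYYYXYYYYYXYYYYYYXYYYYYXYYYYXYYYXYYXYXEXYXYYXYYYXYYYYXYYYYYX

Derivation:
Step 0: EE
Step 1: YXEXYXEX
Step 2: YYXYXEXYXYYXYXEXYX
Step 3: YYYXYYXYXEXYXYYXYYYXYYXYXEXYXYYX
Step 4: YYYYXYYYXYYXYXEXYXYYXYYYXYYYYXYYYXYYXYXEXYXYYXYYYX
Step 5: YYYYYXYYYYXYYYXYYXYXEXYXYYXYYYXYYYYXYYYYYXYYYYXYYYXYYXYXEXYXYYXYYYXYYYYX
Step 6: YYYYYYXYYYYYXYYYYXYYYXYYXYXEXYXYYXYYYXYYYYXYYYYYXYYYYYYXYYYYYXYYYYXYYYXYYXYXEXYXYYXYYYXYYYYXYYYYYX


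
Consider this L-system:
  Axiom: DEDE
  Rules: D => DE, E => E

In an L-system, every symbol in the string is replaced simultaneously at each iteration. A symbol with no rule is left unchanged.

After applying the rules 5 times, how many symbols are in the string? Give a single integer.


Answer: 14

Derivation:
Step 0: length = 4
Step 1: length = 6
Step 2: length = 8
Step 3: length = 10
Step 4: length = 12
Step 5: length = 14


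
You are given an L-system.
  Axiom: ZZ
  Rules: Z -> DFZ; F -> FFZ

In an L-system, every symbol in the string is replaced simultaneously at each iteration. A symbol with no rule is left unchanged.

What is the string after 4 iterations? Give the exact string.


Answer: DFFZFFZDFZFFZFFZDFZDFFZDFZDFFZFFZDFZDFFZDFZDFFZFFZDFZFFZFFZDFZDFFZDFZDFFZFFZDFZDFFZDFZ

Derivation:
Step 0: ZZ
Step 1: DFZDFZ
Step 2: DFFZDFZDFFZDFZ
Step 3: DFFZFFZDFZDFFZDFZDFFZFFZDFZDFFZDFZ
Step 4: DFFZFFZDFZFFZFFZDFZDFFZDFZDFFZFFZDFZDFFZDFZDFFZFFZDFZFFZFFZDFZDFFZDFZDFFZFFZDFZDFFZDFZ


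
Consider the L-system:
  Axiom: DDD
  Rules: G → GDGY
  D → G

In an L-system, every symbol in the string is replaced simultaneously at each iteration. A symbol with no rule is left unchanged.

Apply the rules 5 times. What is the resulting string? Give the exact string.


Answer: GDGYGGDGYYGDGYGDGYGGDGYYYGDGYGGDGYYGDGYGGDGYYGDGYGDGYGGDGYYYYGDGYGGDGYYGDGYGDGYGGDGYYYGDGYGGDGYYGDGYGGDGYYGDGYGDGYGGDGYYYYGDGYGGDGYYGDGYGDGYGGDGYYYGDGYGGDGYYGDGYGGDGYYGDGYGDGYGGDGYYYY

Derivation:
Step 0: DDD
Step 1: GGG
Step 2: GDGYGDGYGDGY
Step 3: GDGYGGDGYYGDGYGGDGYYGDGYGGDGYY
Step 4: GDGYGGDGYYGDGYGDGYGGDGYYYGDGYGGDGYYGDGYGDGYGGDGYYYGDGYGGDGYYGDGYGDGYGGDGYYY
Step 5: GDGYGGDGYYGDGYGDGYGGDGYYYGDGYGGDGYYGDGYGGDGYYGDGYGDGYGGDGYYYYGDGYGGDGYYGDGYGDGYGGDGYYYGDGYGGDGYYGDGYGGDGYYGDGYGDGYGGDGYYYYGDGYGGDGYYGDGYGDGYGGDGYYYGDGYGGDGYYGDGYGGDGYYGDGYGDGYGGDGYYYY


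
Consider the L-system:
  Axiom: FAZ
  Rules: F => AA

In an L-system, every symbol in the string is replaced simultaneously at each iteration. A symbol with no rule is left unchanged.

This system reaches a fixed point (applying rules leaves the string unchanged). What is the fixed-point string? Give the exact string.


Step 0: FAZ
Step 1: AAAZ
Step 2: AAAZ  (unchanged — fixed point at step 1)

Answer: AAAZ


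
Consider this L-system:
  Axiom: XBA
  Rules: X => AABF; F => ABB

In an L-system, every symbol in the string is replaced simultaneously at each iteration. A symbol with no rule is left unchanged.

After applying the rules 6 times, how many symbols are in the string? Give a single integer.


Answer: 8

Derivation:
Step 0: length = 3
Step 1: length = 6
Step 2: length = 8
Step 3: length = 8
Step 4: length = 8
Step 5: length = 8
Step 6: length = 8


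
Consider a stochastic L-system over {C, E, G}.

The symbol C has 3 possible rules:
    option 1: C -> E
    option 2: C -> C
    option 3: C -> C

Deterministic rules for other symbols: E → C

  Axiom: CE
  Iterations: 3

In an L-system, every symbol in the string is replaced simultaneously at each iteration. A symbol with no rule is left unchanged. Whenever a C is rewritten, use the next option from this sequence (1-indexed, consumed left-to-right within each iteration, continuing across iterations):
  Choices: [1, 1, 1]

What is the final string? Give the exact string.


Step 0: CE
Step 1: EC  (used choices [1])
Step 2: CE  (used choices [1])
Step 3: EC  (used choices [1])

Answer: EC


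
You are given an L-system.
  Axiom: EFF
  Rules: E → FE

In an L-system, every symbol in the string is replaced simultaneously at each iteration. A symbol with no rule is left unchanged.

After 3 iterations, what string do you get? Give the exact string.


Step 0: EFF
Step 1: FEFF
Step 2: FFEFF
Step 3: FFFEFF

Answer: FFFEFF


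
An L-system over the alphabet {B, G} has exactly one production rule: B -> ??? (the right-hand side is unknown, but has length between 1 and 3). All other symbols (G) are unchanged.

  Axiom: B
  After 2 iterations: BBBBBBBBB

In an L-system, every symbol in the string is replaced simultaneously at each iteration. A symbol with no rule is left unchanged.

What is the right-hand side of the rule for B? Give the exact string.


Trying B -> BBB:
  Step 0: B
  Step 1: BBB
  Step 2: BBBBBBBBB
Matches the given result.

Answer: BBB


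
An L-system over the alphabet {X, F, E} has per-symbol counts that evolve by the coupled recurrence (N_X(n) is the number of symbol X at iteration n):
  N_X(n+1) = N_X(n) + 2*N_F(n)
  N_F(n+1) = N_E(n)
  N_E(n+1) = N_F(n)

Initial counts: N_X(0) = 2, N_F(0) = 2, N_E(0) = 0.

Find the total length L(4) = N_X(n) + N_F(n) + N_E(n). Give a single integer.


Answer: 12

Derivation:
Step 0: N_X=2, N_F=2, N_E=0, L=4
Step 1: N_X=6, N_F=0, N_E=2, L=8
Step 2: N_X=6, N_F=2, N_E=0, L=8
Step 3: N_X=10, N_F=0, N_E=2, L=12
Step 4: N_X=10, N_F=2, N_E=0, L=12


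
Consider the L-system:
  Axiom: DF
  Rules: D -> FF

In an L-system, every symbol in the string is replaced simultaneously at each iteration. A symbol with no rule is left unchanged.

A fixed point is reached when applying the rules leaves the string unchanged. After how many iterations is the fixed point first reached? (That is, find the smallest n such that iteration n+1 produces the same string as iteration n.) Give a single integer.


Step 0: DF
Step 1: FFF
Step 2: FFF  (unchanged — fixed point at step 1)

Answer: 1
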